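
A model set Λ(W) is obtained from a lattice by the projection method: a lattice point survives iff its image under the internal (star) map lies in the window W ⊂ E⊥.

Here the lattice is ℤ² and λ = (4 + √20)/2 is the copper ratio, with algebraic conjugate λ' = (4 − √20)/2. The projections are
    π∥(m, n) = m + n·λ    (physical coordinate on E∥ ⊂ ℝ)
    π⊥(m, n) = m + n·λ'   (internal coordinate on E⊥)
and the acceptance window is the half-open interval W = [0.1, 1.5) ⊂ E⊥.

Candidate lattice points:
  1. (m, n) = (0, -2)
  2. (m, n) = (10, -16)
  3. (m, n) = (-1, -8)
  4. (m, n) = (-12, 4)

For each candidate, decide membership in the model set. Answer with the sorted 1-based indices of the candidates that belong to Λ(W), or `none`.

Compute λ' = (4−√20)/2 = -0.23607, so π⊥(m,n) = m -0.23607·n.
#1 (0,-2): internal coord 0 + (-2)·λ' = +0.47214; +0.47214 ∈ [0.1, 1.5) → IN Λ
#2 (10,-16): internal coord 10 + (-16)·λ' = +13.77709; +13.77709 ∉ [0.1, 1.5) → out
#3 (-1,-8): internal coord -1 + (-8)·λ' = +0.88854; +0.88854 ∈ [0.1, 1.5) → IN Λ
#4 (-12,4): internal coord -12 + (4)·λ' = -12.94427; -12.94427 ∉ [0.1, 1.5) → out

1, 3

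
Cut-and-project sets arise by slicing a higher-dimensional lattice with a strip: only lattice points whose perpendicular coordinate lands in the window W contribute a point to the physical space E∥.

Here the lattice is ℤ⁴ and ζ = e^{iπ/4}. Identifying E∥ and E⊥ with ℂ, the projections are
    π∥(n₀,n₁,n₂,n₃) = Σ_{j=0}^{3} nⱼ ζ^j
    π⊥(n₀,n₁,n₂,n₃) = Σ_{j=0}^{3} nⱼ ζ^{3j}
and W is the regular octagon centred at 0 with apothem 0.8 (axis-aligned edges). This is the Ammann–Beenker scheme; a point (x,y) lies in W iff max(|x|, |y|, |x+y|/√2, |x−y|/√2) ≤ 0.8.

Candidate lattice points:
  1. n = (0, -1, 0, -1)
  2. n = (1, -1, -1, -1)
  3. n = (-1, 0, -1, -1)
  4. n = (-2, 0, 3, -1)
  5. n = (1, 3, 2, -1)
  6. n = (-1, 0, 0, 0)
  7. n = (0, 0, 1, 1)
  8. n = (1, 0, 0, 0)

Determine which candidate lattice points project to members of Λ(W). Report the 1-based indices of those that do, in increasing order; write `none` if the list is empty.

With ζ = e^{iπ/4} the internal vectors are ζ^0,ζ^3,ζ^6,ζ^9.
candidate 1: n = (0, -1, 0, -1) → π⊥ ≈ (+0.00000, -1.41421); max(|x|,|y|,|x±y|/√2) = 1.41421 > 0.8 ⇒ ∉ W
candidate 2: n = (1, -1, -1, -1) → π⊥ ≈ (+1.00000, -0.41421); max(|x|,|y|,|x±y|/√2) = 1.00000 > 0.8 ⇒ ∉ W
candidate 3: n = (-1, 0, -1, -1) → π⊥ ≈ (-1.70711, +0.29289); max(|x|,|y|,|x±y|/√2) = 1.70711 > 0.8 ⇒ ∉ W
candidate 4: n = (-2, 0, 3, -1) → π⊥ ≈ (-2.70711, -3.70711); max(|x|,|y|,|x±y|/√2) = 4.53553 > 0.8 ⇒ ∉ W
candidate 5: n = (1, 3, 2, -1) → π⊥ ≈ (-1.82843, -0.58579); max(|x|,|y|,|x±y|/√2) = 1.82843 > 0.8 ⇒ ∉ W
candidate 6: n = (-1, 0, 0, 0) → π⊥ ≈ (-1.00000, +0.00000); max(|x|,|y|,|x±y|/√2) = 1.00000 > 0.8 ⇒ ∉ W
candidate 7: n = (0, 0, 1, 1) → π⊥ ≈ (+0.70711, -0.29289); max(|x|,|y|,|x±y|/√2) = 0.70711 ≤ 0.8 ⇒ ∈ W
candidate 8: n = (1, 0, 0, 0) → π⊥ ≈ (+1.00000, +0.00000); max(|x|,|y|,|x±y|/√2) = 1.00000 > 0.8 ⇒ ∉ W

7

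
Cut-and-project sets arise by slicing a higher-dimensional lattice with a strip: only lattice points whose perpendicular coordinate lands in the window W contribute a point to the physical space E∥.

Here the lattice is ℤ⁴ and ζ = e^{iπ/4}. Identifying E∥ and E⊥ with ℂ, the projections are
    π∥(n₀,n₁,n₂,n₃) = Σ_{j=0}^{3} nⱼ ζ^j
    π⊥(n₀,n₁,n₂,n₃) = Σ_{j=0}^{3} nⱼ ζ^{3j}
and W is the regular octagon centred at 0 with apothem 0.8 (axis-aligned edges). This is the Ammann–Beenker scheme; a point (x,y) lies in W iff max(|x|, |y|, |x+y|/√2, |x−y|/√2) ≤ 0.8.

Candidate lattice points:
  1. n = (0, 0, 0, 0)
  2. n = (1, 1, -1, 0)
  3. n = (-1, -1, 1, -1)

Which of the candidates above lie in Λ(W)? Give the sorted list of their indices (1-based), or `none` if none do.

1

π⊥(n) = n₀ + n₁ζ³ + n₂ζ⁶ + n₃ζ⁹ where ζ = e^{iπ/4}.
candidate 1: n = (0, 0, 0, 0) → π⊥ ≈ (+0.00000, +0.00000); max(|x|,|y|,|x±y|/√2) = 0.00000 ≤ 0.8 ⇒ ∈ W
candidate 2: n = (1, 1, -1, 0) → π⊥ ≈ (+0.29289, +1.70711); max(|x|,|y|,|x±y|/√2) = 1.70711 > 0.8 ⇒ ∉ W
candidate 3: n = (-1, -1, 1, -1) → π⊥ ≈ (-1.00000, -2.41421); max(|x|,|y|,|x±y|/√2) = 2.41421 > 0.8 ⇒ ∉ W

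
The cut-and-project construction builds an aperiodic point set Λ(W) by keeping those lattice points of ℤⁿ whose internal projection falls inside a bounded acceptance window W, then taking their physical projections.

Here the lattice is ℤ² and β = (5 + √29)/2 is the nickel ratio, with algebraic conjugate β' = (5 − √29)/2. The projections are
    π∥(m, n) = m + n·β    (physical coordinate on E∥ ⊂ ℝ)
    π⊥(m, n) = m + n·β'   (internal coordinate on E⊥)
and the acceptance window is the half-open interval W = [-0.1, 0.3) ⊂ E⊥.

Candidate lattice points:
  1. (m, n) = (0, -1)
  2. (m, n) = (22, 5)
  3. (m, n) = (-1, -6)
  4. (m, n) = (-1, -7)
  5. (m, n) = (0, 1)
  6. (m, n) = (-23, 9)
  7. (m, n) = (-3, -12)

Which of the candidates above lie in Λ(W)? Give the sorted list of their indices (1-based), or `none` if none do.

1, 3

β' = (5−√29)/2 ≈ -0.19258.
candidate 1: (m,n)=(0,-1) → π∥ = 0-1·β ≈ -5.19258, π⊥ = 0-1·β' ≈ 0.19258 ∈ [-0.1, 0.3) ⇒ IN Λ
candidate 2: (m,n)=(22,5) → π∥ = 22+5·β ≈ 47.96291, π⊥ = 22+5·β' ≈ 21.03709 ∉ [-0.1, 0.3) ⇒ out
candidate 3: (m,n)=(-1,-6) → π∥ = -1-6·β ≈ -32.15549, π⊥ = -1-6·β' ≈ 0.15549 ∈ [-0.1, 0.3) ⇒ IN Λ
candidate 4: (m,n)=(-1,-7) → π∥ = -1-7·β ≈ -37.34808, π⊥ = -1-7·β' ≈ 0.34808 ∉ [-0.1, 0.3) ⇒ out
candidate 5: (m,n)=(0,1) → π∥ = 0+1·β ≈ 5.19258, π⊥ = 0+1·β' ≈ -0.19258 ∉ [-0.1, 0.3) ⇒ out
candidate 6: (m,n)=(-23,9) → π∥ = -23+9·β ≈ 23.73324, π⊥ = -23+9·β' ≈ -24.73324 ∉ [-0.1, 0.3) ⇒ out
candidate 7: (m,n)=(-3,-12) → π∥ = -3-12·β ≈ -65.31099, π⊥ = -3-12·β' ≈ -0.68901 ∉ [-0.1, 0.3) ⇒ out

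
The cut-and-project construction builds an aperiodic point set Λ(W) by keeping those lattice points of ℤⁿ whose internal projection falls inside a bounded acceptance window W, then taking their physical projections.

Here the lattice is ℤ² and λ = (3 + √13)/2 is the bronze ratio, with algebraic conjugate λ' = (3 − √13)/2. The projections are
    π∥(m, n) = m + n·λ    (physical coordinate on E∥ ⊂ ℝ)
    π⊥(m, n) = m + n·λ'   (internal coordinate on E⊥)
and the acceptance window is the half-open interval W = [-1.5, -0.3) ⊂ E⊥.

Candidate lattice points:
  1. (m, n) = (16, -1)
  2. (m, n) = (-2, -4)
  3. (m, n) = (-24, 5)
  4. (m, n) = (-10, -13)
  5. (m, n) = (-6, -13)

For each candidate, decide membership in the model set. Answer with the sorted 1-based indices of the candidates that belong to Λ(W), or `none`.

Compute λ' = (3−√13)/2 = -0.302776, so π⊥(m,n) = m -0.302776·n.
#1 (16,-1): internal coord 16 + (-1)·λ' = +16.302776; +16.302776 ∉ [-1.5, -0.3) → out
#2 (-2,-4): internal coord -2 + (-4)·λ' = -0.788897; -0.788897 ∈ [-1.5, -0.3) → IN Λ
#3 (-24,5): internal coord -24 + (5)·λ' = -25.513878; -25.513878 ∉ [-1.5, -0.3) → out
#4 (-10,-13): internal coord -10 + (-13)·λ' = -6.063917; -6.063917 ∉ [-1.5, -0.3) → out
#5 (-6,-13): internal coord -6 + (-13)·λ' = -2.063917; -2.063917 ∉ [-1.5, -0.3) → out

2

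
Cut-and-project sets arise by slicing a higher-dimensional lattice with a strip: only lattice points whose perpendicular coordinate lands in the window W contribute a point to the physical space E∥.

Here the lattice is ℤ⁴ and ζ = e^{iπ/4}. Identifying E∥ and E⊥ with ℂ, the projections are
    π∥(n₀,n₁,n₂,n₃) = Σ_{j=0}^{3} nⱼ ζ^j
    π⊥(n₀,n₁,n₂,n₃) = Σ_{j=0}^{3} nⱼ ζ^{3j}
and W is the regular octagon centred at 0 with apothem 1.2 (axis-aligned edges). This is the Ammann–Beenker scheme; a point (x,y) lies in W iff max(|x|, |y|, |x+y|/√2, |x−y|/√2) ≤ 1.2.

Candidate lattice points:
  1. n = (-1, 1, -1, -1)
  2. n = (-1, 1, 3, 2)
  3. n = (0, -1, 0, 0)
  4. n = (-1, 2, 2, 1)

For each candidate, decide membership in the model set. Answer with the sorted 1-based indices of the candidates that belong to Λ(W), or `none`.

2, 3

With ζ = e^{iπ/4} the internal vectors are ζ^0,ζ^3,ζ^6,ζ^9.
#1 (-1, 1, -1, -1): internal (-2.414214, 1.000000); octagon support 2.414214 vs apothem 1.2 → ∉ W
#2 (-1, 1, 3, 2): internal (-0.292893, -0.878680); octagon support 0.878680 vs apothem 1.2 → ∈ W
#3 (0, -1, 0, 0): internal (0.707107, -0.707107); octagon support 1.000000 vs apothem 1.2 → ∈ W
#4 (-1, 2, 2, 1): internal (-1.707107, 0.121320); octagon support 1.707107 vs apothem 1.2 → ∉ W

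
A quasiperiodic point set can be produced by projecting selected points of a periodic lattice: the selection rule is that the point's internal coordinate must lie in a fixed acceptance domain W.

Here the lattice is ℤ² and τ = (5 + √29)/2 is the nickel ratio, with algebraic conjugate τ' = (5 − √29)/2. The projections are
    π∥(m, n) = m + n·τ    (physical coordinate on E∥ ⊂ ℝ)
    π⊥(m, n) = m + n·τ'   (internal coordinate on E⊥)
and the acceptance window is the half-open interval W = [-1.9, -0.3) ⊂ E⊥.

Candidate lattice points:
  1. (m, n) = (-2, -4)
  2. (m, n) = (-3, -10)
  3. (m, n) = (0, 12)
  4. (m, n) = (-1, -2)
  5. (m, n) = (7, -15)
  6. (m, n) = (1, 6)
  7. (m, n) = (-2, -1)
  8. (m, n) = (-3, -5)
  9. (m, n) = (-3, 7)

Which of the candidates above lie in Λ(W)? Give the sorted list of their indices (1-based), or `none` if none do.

τ' = (5−√29)/2 ≈ -0.192582.
candidate 1: (m,n)=(-2,-4) → π∥ = -2-4·τ ≈ -22.770330, π⊥ = -2-4·τ' ≈ -1.229670 ∈ [-1.9, -0.3) ⇒ IN Λ
candidate 2: (m,n)=(-3,-10) → π∥ = -3-10·τ ≈ -54.925824, π⊥ = -3-10·τ' ≈ -1.074176 ∈ [-1.9, -0.3) ⇒ IN Λ
candidate 3: (m,n)=(0,12) → π∥ = 0+12·τ ≈ 62.310989, π⊥ = 0+12·τ' ≈ -2.310989 ∉ [-1.9, -0.3) ⇒ out
candidate 4: (m,n)=(-1,-2) → π∥ = -1-2·τ ≈ -11.385165, π⊥ = -1-2·τ' ≈ -0.614835 ∈ [-1.9, -0.3) ⇒ IN Λ
candidate 5: (m,n)=(7,-15) → π∥ = 7-15·τ ≈ -70.888736, π⊥ = 7-15·τ' ≈ 9.888736 ∉ [-1.9, -0.3) ⇒ out
candidate 6: (m,n)=(1,6) → π∥ = 1+6·τ ≈ 32.155494, π⊥ = 1+6·τ' ≈ -0.155494 ∉ [-1.9, -0.3) ⇒ out
candidate 7: (m,n)=(-2,-1) → π∥ = -2-1·τ ≈ -7.192582, π⊥ = -2-1·τ' ≈ -1.807418 ∈ [-1.9, -0.3) ⇒ IN Λ
candidate 8: (m,n)=(-3,-5) → π∥ = -3-5·τ ≈ -28.962912, π⊥ = -3-5·τ' ≈ -2.037088 ∉ [-1.9, -0.3) ⇒ out
candidate 9: (m,n)=(-3,7) → π∥ = -3+7·τ ≈ 33.348077, π⊥ = -3+7·τ' ≈ -4.348077 ∉ [-1.9, -0.3) ⇒ out

1, 2, 4, 7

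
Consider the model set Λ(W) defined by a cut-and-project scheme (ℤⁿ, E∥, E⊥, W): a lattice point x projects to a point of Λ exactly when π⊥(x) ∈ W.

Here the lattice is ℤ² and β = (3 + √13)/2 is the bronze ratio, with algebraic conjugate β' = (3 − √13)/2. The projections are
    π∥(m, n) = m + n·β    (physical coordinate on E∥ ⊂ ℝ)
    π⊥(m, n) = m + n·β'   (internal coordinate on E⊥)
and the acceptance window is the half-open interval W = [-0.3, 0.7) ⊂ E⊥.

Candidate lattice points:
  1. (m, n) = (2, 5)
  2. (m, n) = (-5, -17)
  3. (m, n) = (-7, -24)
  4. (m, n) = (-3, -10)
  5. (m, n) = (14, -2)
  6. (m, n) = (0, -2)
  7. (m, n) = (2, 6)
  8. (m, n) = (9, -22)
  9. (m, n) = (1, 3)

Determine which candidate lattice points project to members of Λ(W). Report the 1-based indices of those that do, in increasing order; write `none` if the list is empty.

β' = (3−√13)/2 ≈ -0.30278.
[1] lift (2,5): star map gives 0.48612; window check -0.3 ≤ 0.48612 < 0.7 is true → IN Λ
[2] lift (-5,-17): star map gives 0.14719; window check -0.3 ≤ 0.14719 < 0.7 is true → IN Λ
[3] lift (-7,-24): star map gives 0.26662; window check -0.3 ≤ 0.26662 < 0.7 is true → IN Λ
[4] lift (-3,-10): star map gives 0.02776; window check -0.3 ≤ 0.02776 < 0.7 is true → IN Λ
[5] lift (14,-2): star map gives 14.60555; window check -0.3 ≤ 14.60555 < 0.7 is false → out
[6] lift (0,-2): star map gives 0.60555; window check -0.3 ≤ 0.60555 < 0.7 is true → IN Λ
[7] lift (2,6): star map gives 0.18335; window check -0.3 ≤ 0.18335 < 0.7 is true → IN Λ
[8] lift (9,-22): star map gives 15.66106; window check -0.3 ≤ 15.66106 < 0.7 is false → out
[9] lift (1,3): star map gives 0.09167; window check -0.3 ≤ 0.09167 < 0.7 is true → IN Λ

1, 2, 3, 4, 6, 7, 9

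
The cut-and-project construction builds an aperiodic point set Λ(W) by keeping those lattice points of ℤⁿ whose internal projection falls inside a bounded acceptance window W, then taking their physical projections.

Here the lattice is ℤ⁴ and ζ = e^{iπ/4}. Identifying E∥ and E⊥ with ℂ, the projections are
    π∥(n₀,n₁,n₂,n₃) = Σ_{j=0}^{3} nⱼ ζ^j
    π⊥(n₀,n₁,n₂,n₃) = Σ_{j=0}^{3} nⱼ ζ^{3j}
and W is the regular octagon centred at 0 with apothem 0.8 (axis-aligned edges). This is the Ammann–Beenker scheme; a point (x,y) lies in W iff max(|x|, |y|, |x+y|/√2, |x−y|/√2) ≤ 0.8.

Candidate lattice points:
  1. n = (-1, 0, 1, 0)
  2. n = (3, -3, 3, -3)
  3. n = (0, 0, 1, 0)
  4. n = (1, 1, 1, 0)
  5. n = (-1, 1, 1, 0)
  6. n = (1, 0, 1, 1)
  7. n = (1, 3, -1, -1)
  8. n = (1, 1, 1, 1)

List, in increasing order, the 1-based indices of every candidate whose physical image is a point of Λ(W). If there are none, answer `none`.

4

π⊥(n) = n₀ + n₁ζ³ + n₂ζ⁶ + n₃ζ⁹ where ζ = e^{iπ/4}.
#1 (-1, 0, 1, 0): internal (-1.000000, -1.000000); octagon support 1.414214 vs apothem 0.8 → ∉ W
#2 (3, -3, 3, -3): internal (3.000000, -7.242641); octagon support 7.242641 vs apothem 0.8 → ∉ W
#3 (0, 0, 1, 0): internal (0.000000, -1.000000); octagon support 1.000000 vs apothem 0.8 → ∉ W
#4 (1, 1, 1, 0): internal (0.292893, -0.292893); octagon support 0.414214 vs apothem 0.8 → ∈ W
#5 (-1, 1, 1, 0): internal (-1.707107, -0.292893); octagon support 1.707107 vs apothem 0.8 → ∉ W
#6 (1, 0, 1, 1): internal (1.707107, -0.292893); octagon support 1.707107 vs apothem 0.8 → ∉ W
#7 (1, 3, -1, -1): internal (-1.828427, 2.414214); octagon support 3.000000 vs apothem 0.8 → ∉ W
#8 (1, 1, 1, 1): internal (1.000000, 0.414214); octagon support 1.000000 vs apothem 0.8 → ∉ W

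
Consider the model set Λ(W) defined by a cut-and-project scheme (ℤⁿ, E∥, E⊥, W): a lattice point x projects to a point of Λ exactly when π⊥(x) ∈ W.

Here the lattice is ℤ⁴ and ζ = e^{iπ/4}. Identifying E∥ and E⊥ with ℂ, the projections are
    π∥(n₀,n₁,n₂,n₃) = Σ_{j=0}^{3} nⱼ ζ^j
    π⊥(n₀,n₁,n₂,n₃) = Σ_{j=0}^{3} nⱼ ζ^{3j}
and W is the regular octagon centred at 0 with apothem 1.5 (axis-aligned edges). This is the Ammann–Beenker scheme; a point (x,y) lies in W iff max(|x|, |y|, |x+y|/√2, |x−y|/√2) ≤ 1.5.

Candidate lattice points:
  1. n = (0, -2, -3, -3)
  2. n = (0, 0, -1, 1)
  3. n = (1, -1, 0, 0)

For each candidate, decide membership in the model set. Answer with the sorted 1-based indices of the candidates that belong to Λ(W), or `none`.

π⊥(n) = n₀ + n₁ζ³ + n₂ζ⁶ + n₃ζ⁹ where ζ = e^{iπ/4}.
#1 (0, -2, -3, -3): internal (-0.7071, -0.5355); octagon support 0.8787 vs apothem 1.5 → ∈ W
#2 (0, 0, -1, 1): internal (0.7071, 1.7071); octagon support 1.7071 vs apothem 1.5 → ∉ W
#3 (1, -1, 0, 0): internal (1.7071, -0.7071); octagon support 1.7071 vs apothem 1.5 → ∉ W

1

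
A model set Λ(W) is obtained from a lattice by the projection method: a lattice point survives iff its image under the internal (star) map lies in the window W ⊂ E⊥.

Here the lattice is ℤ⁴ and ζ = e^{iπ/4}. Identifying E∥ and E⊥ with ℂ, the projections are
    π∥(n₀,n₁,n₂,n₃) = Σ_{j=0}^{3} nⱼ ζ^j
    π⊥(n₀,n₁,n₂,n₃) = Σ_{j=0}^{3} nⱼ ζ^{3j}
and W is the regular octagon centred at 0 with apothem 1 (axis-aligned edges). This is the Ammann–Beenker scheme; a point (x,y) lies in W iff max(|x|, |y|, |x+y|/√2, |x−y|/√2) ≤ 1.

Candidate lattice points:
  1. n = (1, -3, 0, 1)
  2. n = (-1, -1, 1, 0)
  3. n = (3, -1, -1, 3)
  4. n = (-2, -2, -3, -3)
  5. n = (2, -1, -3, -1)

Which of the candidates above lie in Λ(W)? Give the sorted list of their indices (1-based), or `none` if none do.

none

With ζ = e^{iπ/4} the internal vectors are ζ^0,ζ^3,ζ^6,ζ^9.
#1 (1, -3, 0, 1): internal (3.82843, -1.41421); octagon support 3.82843 vs apothem 1 → ∉ W
#2 (-1, -1, 1, 0): internal (-0.29289, -1.70711); octagon support 1.70711 vs apothem 1 → ∉ W
#3 (3, -1, -1, 3): internal (5.82843, 2.41421); octagon support 5.82843 vs apothem 1 → ∉ W
#4 (-2, -2, -3, -3): internal (-2.70711, -0.53553); octagon support 2.70711 vs apothem 1 → ∉ W
#5 (2, -1, -3, -1): internal (2.00000, 1.58579); octagon support 2.53553 vs apothem 1 → ∉ W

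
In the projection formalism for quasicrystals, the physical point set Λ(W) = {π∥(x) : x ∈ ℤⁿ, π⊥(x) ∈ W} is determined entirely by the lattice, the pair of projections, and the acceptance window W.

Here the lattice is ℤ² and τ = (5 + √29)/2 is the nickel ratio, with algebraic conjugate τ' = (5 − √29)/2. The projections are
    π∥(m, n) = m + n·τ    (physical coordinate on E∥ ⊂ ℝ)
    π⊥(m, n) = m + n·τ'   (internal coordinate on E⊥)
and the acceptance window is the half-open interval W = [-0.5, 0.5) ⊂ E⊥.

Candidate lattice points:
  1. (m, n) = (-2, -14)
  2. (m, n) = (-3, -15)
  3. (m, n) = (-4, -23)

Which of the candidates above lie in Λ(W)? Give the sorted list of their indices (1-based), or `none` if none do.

2, 3

τ' = (5−√29)/2 ≈ -0.192582.
#1 (-2,-14): internal coord -2 + (-14)·τ' = +0.696154; +0.696154 ∉ [-0.5, 0.5) → out
#2 (-3,-15): internal coord -3 + (-15)·τ' = -0.111264; -0.111264 ∈ [-0.5, 0.5) → IN Λ
#3 (-4,-23): internal coord -4 + (-23)·τ' = +0.429395; +0.429395 ∈ [-0.5, 0.5) → IN Λ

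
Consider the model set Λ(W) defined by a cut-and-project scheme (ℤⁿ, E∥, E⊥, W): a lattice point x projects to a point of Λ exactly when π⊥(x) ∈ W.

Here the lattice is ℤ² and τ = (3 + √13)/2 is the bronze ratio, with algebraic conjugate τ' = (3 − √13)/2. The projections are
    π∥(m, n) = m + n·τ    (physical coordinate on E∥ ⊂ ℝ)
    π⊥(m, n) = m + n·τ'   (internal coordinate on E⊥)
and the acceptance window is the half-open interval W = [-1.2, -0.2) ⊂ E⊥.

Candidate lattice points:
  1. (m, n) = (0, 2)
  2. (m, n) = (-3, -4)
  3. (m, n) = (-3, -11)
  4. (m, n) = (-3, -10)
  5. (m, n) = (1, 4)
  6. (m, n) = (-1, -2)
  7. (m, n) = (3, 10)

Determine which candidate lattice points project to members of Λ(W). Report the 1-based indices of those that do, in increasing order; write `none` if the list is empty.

τ' = (3−√13)/2 ≈ -0.3028.
candidate 1: (m,n)=(0,2) → π∥ = 0+2·τ ≈ 6.6056, π⊥ = 0+2·τ' ≈ -0.6056 ∈ [-1.2, -0.2) ⇒ IN Λ
candidate 2: (m,n)=(-3,-4) → π∥ = -3-4·τ ≈ -16.2111, π⊥ = -3-4·τ' ≈ -1.7889 ∉ [-1.2, -0.2) ⇒ out
candidate 3: (m,n)=(-3,-11) → π∥ = -3-11·τ ≈ -39.3305, π⊥ = -3-11·τ' ≈ 0.3305 ∉ [-1.2, -0.2) ⇒ out
candidate 4: (m,n)=(-3,-10) → π∥ = -3-10·τ ≈ -36.0278, π⊥ = -3-10·τ' ≈ 0.0278 ∉ [-1.2, -0.2) ⇒ out
candidate 5: (m,n)=(1,4) → π∥ = 1+4·τ ≈ 14.2111, π⊥ = 1+4·τ' ≈ -0.2111 ∈ [-1.2, -0.2) ⇒ IN Λ
candidate 6: (m,n)=(-1,-2) → π∥ = -1-2·τ ≈ -7.6056, π⊥ = -1-2·τ' ≈ -0.3944 ∈ [-1.2, -0.2) ⇒ IN Λ
candidate 7: (m,n)=(3,10) → π∥ = 3+10·τ ≈ 36.0278, π⊥ = 3+10·τ' ≈ -0.0278 ∉ [-1.2, -0.2) ⇒ out

1, 5, 6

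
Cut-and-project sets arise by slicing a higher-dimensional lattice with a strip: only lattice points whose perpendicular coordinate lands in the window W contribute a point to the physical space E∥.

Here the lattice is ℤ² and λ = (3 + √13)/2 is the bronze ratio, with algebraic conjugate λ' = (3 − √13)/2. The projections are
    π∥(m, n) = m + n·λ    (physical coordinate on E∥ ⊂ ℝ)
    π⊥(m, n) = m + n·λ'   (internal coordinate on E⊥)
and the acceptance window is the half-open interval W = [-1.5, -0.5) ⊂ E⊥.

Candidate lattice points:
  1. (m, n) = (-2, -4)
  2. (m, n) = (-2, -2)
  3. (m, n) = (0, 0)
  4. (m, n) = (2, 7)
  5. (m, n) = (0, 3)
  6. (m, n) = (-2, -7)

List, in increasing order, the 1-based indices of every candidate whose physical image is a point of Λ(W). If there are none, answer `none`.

λ' = (3−√13)/2 ≈ -0.30278.
candidate 1: (m,n)=(-2,-4) → π∥ = -2-4·λ ≈ -15.21110, π⊥ = -2-4·λ' ≈ -0.78890 ∈ [-1.5, -0.5) ⇒ IN Λ
candidate 2: (m,n)=(-2,-2) → π∥ = -2-2·λ ≈ -8.60555, π⊥ = -2-2·λ' ≈ -1.39445 ∈ [-1.5, -0.5) ⇒ IN Λ
candidate 3: (m,n)=(0,0) → π∥ = 0+0·λ ≈ 0.00000, π⊥ = 0+0·λ' ≈ 0.00000 ∉ [-1.5, -0.5) ⇒ out
candidate 4: (m,n)=(2,7) → π∥ = 2+7·λ ≈ 25.11943, π⊥ = 2+7·λ' ≈ -0.11943 ∉ [-1.5, -0.5) ⇒ out
candidate 5: (m,n)=(0,3) → π∥ = 0+3·λ ≈ 9.90833, π⊥ = 0+3·λ' ≈ -0.90833 ∈ [-1.5, -0.5) ⇒ IN Λ
candidate 6: (m,n)=(-2,-7) → π∥ = -2-7·λ ≈ -25.11943, π⊥ = -2-7·λ' ≈ 0.11943 ∉ [-1.5, -0.5) ⇒ out

1, 2, 5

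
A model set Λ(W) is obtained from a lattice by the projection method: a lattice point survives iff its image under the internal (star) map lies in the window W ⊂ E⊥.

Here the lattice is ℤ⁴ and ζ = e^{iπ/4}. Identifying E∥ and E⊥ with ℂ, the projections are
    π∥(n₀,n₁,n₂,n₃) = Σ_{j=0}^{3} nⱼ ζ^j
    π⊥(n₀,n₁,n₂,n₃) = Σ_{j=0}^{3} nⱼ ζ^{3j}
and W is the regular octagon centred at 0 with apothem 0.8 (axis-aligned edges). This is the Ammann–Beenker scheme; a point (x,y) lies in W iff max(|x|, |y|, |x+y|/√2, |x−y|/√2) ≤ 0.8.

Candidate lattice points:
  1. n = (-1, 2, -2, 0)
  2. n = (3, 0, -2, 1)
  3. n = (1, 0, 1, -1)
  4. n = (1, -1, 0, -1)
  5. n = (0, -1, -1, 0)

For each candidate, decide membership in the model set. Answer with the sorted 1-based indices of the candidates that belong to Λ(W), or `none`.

π⊥(n) = n₀ + n₁ζ³ + n₂ζ⁶ + n₃ζ⁹ where ζ = e^{iπ/4}.
candidate 1: n = (-1, 2, -2, 0) → π⊥ ≈ (-2.4142, +3.4142); max(|x|,|y|,|x±y|/√2) = 4.1213 > 0.8 ⇒ ∉ W
candidate 2: n = (3, 0, -2, 1) → π⊥ ≈ (+3.7071, +2.7071); max(|x|,|y|,|x±y|/√2) = 4.5355 > 0.8 ⇒ ∉ W
candidate 3: n = (1, 0, 1, -1) → π⊥ ≈ (+0.2929, -1.7071); max(|x|,|y|,|x±y|/√2) = 1.7071 > 0.8 ⇒ ∉ W
candidate 4: n = (1, -1, 0, -1) → π⊥ ≈ (+1.0000, -1.4142); max(|x|,|y|,|x±y|/√2) = 1.7071 > 0.8 ⇒ ∉ W
candidate 5: n = (0, -1, -1, 0) → π⊥ ≈ (+0.7071, +0.2929); max(|x|,|y|,|x±y|/√2) = 0.7071 ≤ 0.8 ⇒ ∈ W

5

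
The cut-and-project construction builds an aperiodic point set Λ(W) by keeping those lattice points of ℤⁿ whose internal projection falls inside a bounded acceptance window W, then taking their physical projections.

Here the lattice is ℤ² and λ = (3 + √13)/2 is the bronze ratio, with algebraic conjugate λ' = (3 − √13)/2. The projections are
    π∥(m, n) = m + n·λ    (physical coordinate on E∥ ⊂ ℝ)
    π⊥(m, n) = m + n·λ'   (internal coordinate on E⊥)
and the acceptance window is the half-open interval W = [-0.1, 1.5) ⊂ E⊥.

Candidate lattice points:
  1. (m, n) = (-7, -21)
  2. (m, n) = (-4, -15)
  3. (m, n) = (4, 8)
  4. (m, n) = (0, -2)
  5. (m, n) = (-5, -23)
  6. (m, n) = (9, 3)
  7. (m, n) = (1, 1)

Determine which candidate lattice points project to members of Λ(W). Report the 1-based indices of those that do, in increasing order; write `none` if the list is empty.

Numerically λ ≈ 3.3028 and λ' = −1/λ ≈ -0.3028.
candidate 1: (m,n)=(-7,-21) → π∥ = -7-21·λ ≈ -76.3583, π⊥ = -7-21·λ' ≈ -0.6417 ∉ [-0.1, 1.5) ⇒ out
candidate 2: (m,n)=(-4,-15) → π∥ = -4-15·λ ≈ -53.5416, π⊥ = -4-15·λ' ≈ 0.5416 ∈ [-0.1, 1.5) ⇒ IN Λ
candidate 3: (m,n)=(4,8) → π∥ = 4+8·λ ≈ 30.4222, π⊥ = 4+8·λ' ≈ 1.5778 ∉ [-0.1, 1.5) ⇒ out
candidate 4: (m,n)=(0,-2) → π∥ = 0-2·λ ≈ -6.6056, π⊥ = 0-2·λ' ≈ 0.6056 ∈ [-0.1, 1.5) ⇒ IN Λ
candidate 5: (m,n)=(-5,-23) → π∥ = -5-23·λ ≈ -80.9638, π⊥ = -5-23·λ' ≈ 1.9638 ∉ [-0.1, 1.5) ⇒ out
candidate 6: (m,n)=(9,3) → π∥ = 9+3·λ ≈ 18.9083, π⊥ = 9+3·λ' ≈ 8.0917 ∉ [-0.1, 1.5) ⇒ out
candidate 7: (m,n)=(1,1) → π∥ = 1+1·λ ≈ 4.3028, π⊥ = 1+1·λ' ≈ 0.6972 ∈ [-0.1, 1.5) ⇒ IN Λ

2, 4, 7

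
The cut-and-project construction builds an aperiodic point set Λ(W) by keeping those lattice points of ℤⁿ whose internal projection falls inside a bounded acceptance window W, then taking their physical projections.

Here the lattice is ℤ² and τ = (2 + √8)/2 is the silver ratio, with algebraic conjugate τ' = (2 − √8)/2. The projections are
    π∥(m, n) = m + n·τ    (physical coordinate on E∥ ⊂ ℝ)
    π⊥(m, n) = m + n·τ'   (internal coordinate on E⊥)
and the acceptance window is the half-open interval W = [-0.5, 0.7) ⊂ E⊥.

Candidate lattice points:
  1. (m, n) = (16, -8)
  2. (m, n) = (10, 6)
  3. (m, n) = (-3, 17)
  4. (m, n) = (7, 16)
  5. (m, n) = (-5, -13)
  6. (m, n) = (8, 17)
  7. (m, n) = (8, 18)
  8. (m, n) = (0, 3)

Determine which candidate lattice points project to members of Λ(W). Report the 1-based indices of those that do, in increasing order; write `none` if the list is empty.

Compute τ' = (2−√8)/2 = -0.414214, so π⊥(m,n) = m -0.414214·n.
candidate 1: (m,n)=(16,-8) → π∥ = 16-8·τ ≈ -3.313708, π⊥ = 16-8·τ' ≈ 19.313708 ∉ [-0.5, 0.7) ⇒ out
candidate 2: (m,n)=(10,6) → π∥ = 10+6·τ ≈ 24.485281, π⊥ = 10+6·τ' ≈ 7.514719 ∉ [-0.5, 0.7) ⇒ out
candidate 3: (m,n)=(-3,17) → π∥ = -3+17·τ ≈ 38.041631, π⊥ = -3+17·τ' ≈ -10.041631 ∉ [-0.5, 0.7) ⇒ out
candidate 4: (m,n)=(7,16) → π∥ = 7+16·τ ≈ 45.627417, π⊥ = 7+16·τ' ≈ 0.372583 ∈ [-0.5, 0.7) ⇒ IN Λ
candidate 5: (m,n)=(-5,-13) → π∥ = -5-13·τ ≈ -36.384776, π⊥ = -5-13·τ' ≈ 0.384776 ∈ [-0.5, 0.7) ⇒ IN Λ
candidate 6: (m,n)=(8,17) → π∥ = 8+17·τ ≈ 49.041631, π⊥ = 8+17·τ' ≈ 0.958369 ∉ [-0.5, 0.7) ⇒ out
candidate 7: (m,n)=(8,18) → π∥ = 8+18·τ ≈ 51.455844, π⊥ = 8+18·τ' ≈ 0.544156 ∈ [-0.5, 0.7) ⇒ IN Λ
candidate 8: (m,n)=(0,3) → π∥ = 0+3·τ ≈ 7.242641, π⊥ = 0+3·τ' ≈ -1.242641 ∉ [-0.5, 0.7) ⇒ out

4, 5, 7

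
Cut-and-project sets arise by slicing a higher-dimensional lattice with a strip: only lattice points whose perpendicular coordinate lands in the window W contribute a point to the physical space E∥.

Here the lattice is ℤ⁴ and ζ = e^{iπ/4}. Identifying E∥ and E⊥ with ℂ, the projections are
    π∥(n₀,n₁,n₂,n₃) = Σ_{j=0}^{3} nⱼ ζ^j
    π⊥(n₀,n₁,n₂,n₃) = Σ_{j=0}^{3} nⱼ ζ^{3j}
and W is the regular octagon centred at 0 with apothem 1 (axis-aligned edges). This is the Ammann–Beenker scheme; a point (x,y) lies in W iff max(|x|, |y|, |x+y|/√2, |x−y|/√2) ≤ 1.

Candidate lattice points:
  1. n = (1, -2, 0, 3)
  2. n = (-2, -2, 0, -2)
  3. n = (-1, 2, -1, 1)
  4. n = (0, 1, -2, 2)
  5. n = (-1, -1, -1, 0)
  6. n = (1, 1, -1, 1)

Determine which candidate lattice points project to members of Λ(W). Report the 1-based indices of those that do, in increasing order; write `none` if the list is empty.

5

With ζ = e^{iπ/4} the internal vectors are ζ^0,ζ^3,ζ^6,ζ^9.
candidate 1: n = (1, -2, 0, 3) → π⊥ ≈ (+4.53553, +0.70711); max(|x|,|y|,|x±y|/√2) = 4.53553 > 1 ⇒ ∉ W
candidate 2: n = (-2, -2, 0, -2) → π⊥ ≈ (-2.00000, -2.82843); max(|x|,|y|,|x±y|/√2) = 3.41421 > 1 ⇒ ∉ W
candidate 3: n = (-1, 2, -1, 1) → π⊥ ≈ (-1.70711, +3.12132); max(|x|,|y|,|x±y|/√2) = 3.41421 > 1 ⇒ ∉ W
candidate 4: n = (0, 1, -2, 2) → π⊥ ≈ (+0.70711, +4.12132); max(|x|,|y|,|x±y|/√2) = 4.12132 > 1 ⇒ ∉ W
candidate 5: n = (-1, -1, -1, 0) → π⊥ ≈ (-0.29289, +0.29289); max(|x|,|y|,|x±y|/√2) = 0.41421 ≤ 1 ⇒ ∈ W
candidate 6: n = (1, 1, -1, 1) → π⊥ ≈ (+1.00000, +2.41421); max(|x|,|y|,|x±y|/√2) = 2.41421 > 1 ⇒ ∉ W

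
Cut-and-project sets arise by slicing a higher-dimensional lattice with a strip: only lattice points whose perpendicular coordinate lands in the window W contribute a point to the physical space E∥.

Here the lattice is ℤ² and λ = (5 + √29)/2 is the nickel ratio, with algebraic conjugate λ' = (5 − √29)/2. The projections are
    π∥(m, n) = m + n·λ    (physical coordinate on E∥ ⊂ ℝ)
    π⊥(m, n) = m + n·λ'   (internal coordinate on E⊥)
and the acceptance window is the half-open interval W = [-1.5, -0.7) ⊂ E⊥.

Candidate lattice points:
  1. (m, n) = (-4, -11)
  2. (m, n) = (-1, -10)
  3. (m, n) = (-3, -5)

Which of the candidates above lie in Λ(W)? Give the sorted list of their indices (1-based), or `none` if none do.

none

Numerically λ ≈ 5.192582 and λ' = −1/λ ≈ -0.192582.
#1 (-4,-11): internal coord -4 + (-11)·λ' = -1.881594; -1.881594 ∉ [-1.5, -0.7) → out
#2 (-1,-10): internal coord -1 + (-10)·λ' = +0.925824; +0.925824 ∉ [-1.5, -0.7) → out
#3 (-3,-5): internal coord -3 + (-5)·λ' = -2.037088; -2.037088 ∉ [-1.5, -0.7) → out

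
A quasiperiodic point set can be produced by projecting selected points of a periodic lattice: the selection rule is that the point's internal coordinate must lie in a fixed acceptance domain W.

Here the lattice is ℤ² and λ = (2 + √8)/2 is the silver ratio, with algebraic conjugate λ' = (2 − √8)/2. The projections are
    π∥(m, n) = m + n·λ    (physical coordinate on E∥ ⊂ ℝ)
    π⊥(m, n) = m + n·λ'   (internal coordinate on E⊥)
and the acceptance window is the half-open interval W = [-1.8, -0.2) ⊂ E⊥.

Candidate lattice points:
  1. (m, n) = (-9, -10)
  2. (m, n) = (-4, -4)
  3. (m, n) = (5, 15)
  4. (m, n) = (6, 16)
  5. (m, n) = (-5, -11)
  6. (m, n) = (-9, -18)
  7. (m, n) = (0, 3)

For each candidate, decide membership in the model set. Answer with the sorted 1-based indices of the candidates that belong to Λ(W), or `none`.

3, 4, 5, 6, 7

Numerically λ ≈ 2.4142 and λ' = −1/λ ≈ -0.4142.
[1] lift (-9,-10): star map gives -4.8579; window check -1.8 ≤ -4.8579 < -0.2 is false → out
[2] lift (-4,-4): star map gives -2.3431; window check -1.8 ≤ -2.3431 < -0.2 is false → out
[3] lift (5,15): star map gives -1.2132; window check -1.8 ≤ -1.2132 < -0.2 is true → IN Λ
[4] lift (6,16): star map gives -0.6274; window check -1.8 ≤ -0.6274 < -0.2 is true → IN Λ
[5] lift (-5,-11): star map gives -0.4437; window check -1.8 ≤ -0.4437 < -0.2 is true → IN Λ
[6] lift (-9,-18): star map gives -1.5442; window check -1.8 ≤ -1.5442 < -0.2 is true → IN Λ
[7] lift (0,3): star map gives -1.2426; window check -1.8 ≤ -1.2426 < -0.2 is true → IN Λ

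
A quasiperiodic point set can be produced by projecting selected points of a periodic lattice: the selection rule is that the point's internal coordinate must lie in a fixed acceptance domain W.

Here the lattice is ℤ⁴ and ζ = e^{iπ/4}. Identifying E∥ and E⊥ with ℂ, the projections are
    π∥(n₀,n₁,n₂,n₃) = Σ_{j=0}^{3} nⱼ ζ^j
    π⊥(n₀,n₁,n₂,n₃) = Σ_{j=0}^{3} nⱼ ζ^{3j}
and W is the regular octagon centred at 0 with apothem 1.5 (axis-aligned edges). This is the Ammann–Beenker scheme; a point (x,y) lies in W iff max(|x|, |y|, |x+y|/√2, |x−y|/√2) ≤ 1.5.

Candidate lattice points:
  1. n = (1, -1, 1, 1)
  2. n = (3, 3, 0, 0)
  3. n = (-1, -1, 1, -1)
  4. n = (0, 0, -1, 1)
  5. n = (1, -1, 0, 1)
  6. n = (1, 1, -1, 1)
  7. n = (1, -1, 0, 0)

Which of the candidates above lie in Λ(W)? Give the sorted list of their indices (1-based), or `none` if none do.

none

With ζ = e^{iπ/4} the internal vectors are ζ^0,ζ^3,ζ^6,ζ^9.
candidate 1: n = (1, -1, 1, 1) → π⊥ ≈ (+2.414214, -1.000000); max(|x|,|y|,|x±y|/√2) = 2.414214 > 1.5 ⇒ ∉ W
candidate 2: n = (3, 3, 0, 0) → π⊥ ≈ (+0.878680, +2.121320); max(|x|,|y|,|x±y|/√2) = 2.121320 > 1.5 ⇒ ∉ W
candidate 3: n = (-1, -1, 1, -1) → π⊥ ≈ (-1.000000, -2.414214); max(|x|,|y|,|x±y|/√2) = 2.414214 > 1.5 ⇒ ∉ W
candidate 4: n = (0, 0, -1, 1) → π⊥ ≈ (+0.707107, +1.707107); max(|x|,|y|,|x±y|/√2) = 1.707107 > 1.5 ⇒ ∉ W
candidate 5: n = (1, -1, 0, 1) → π⊥ ≈ (+2.414214, +0.000000); max(|x|,|y|,|x±y|/√2) = 2.414214 > 1.5 ⇒ ∉ W
candidate 6: n = (1, 1, -1, 1) → π⊥ ≈ (+1.000000, +2.414214); max(|x|,|y|,|x±y|/√2) = 2.414214 > 1.5 ⇒ ∉ W
candidate 7: n = (1, -1, 0, 0) → π⊥ ≈ (+1.707107, -0.707107); max(|x|,|y|,|x±y|/√2) = 1.707107 > 1.5 ⇒ ∉ W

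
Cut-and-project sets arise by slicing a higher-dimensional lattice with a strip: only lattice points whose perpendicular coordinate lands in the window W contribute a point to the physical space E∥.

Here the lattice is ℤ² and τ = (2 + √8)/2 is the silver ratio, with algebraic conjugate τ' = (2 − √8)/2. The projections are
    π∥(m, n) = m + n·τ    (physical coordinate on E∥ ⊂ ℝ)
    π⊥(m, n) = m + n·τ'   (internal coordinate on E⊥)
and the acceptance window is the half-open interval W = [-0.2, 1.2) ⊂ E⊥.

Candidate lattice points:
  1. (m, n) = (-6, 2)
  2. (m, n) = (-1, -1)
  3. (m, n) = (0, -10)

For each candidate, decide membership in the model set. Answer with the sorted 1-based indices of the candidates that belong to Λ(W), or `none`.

none

Compute τ' = (2−√8)/2 = -0.414214, so π⊥(m,n) = m -0.414214·n.
candidate 1: (m,n)=(-6,2) → π∥ = -6+2·τ ≈ -1.171573, π⊥ = -6+2·τ' ≈ -6.828427 ∉ [-0.2, 1.2) ⇒ out
candidate 2: (m,n)=(-1,-1) → π∥ = -1-1·τ ≈ -3.414214, π⊥ = -1-1·τ' ≈ -0.585786 ∉ [-0.2, 1.2) ⇒ out
candidate 3: (m,n)=(0,-10) → π∥ = 0-10·τ ≈ -24.142136, π⊥ = 0-10·τ' ≈ 4.142136 ∉ [-0.2, 1.2) ⇒ out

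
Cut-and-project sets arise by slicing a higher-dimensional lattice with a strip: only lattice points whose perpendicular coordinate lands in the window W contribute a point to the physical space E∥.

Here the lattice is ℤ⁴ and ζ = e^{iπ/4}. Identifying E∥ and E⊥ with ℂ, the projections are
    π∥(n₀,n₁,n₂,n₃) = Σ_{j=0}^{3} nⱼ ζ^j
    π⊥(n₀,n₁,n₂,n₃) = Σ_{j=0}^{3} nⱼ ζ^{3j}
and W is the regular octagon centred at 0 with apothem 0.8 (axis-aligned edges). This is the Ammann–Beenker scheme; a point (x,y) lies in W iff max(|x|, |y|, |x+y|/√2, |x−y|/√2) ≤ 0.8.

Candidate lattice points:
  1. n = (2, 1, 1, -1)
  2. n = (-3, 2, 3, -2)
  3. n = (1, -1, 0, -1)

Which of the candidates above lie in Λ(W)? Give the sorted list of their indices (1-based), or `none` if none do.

none

π⊥(n) = n₀ + n₁ζ³ + n₂ζ⁶ + n₃ζ⁹ where ζ = e^{iπ/4}.
candidate 1: n = (2, 1, 1, -1) → π⊥ ≈ (+0.58579, -1.00000); max(|x|,|y|,|x±y|/√2) = 1.12132 > 0.8 ⇒ ∉ W
candidate 2: n = (-3, 2, 3, -2) → π⊥ ≈ (-5.82843, -3.00000); max(|x|,|y|,|x±y|/√2) = 6.24264 > 0.8 ⇒ ∉ W
candidate 3: n = (1, -1, 0, -1) → π⊥ ≈ (+1.00000, -1.41421); max(|x|,|y|,|x±y|/√2) = 1.70711 > 0.8 ⇒ ∉ W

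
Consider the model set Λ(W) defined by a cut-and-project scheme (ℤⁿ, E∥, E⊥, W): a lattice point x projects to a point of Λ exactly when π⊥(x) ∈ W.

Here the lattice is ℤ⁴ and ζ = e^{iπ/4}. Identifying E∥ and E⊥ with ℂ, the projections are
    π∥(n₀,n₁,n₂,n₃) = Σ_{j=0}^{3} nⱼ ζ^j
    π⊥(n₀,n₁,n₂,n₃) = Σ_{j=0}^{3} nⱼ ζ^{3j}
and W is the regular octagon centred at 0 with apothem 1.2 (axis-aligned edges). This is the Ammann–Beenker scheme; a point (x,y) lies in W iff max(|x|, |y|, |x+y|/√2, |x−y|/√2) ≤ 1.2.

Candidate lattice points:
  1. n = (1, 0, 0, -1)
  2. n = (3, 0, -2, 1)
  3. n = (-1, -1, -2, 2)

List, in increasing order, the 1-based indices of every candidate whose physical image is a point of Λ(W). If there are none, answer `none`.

1

With ζ = e^{iπ/4} the internal vectors are ζ^0,ζ^3,ζ^6,ζ^9.
candidate 1: n = (1, 0, 0, -1) → π⊥ ≈ (+0.292893, -0.707107); max(|x|,|y|,|x±y|/√2) = 0.707107 ≤ 1.2 ⇒ ∈ W
candidate 2: n = (3, 0, -2, 1) → π⊥ ≈ (+3.707107, +2.707107); max(|x|,|y|,|x±y|/√2) = 4.535534 > 1.2 ⇒ ∉ W
candidate 3: n = (-1, -1, -2, 2) → π⊥ ≈ (+1.121320, +2.707107); max(|x|,|y|,|x±y|/√2) = 2.707107 > 1.2 ⇒ ∉ W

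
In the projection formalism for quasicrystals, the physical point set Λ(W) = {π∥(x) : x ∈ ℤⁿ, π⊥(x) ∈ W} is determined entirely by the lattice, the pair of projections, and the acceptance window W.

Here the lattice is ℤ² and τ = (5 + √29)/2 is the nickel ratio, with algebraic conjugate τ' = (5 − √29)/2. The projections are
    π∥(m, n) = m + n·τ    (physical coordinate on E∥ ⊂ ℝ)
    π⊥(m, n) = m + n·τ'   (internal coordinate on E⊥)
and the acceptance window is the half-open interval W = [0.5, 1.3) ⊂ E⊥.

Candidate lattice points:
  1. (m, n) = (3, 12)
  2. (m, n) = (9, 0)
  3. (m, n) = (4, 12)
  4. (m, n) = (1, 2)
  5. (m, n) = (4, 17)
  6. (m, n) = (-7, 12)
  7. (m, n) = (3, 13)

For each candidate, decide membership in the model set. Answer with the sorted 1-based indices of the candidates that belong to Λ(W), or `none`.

τ' = (5−√29)/2 ≈ -0.19258.
candidate 1: (m,n)=(3,12) → π∥ = 3+12·τ ≈ 65.31099, π⊥ = 3+12·τ' ≈ 0.68901 ∈ [0.5, 1.3) ⇒ IN Λ
candidate 2: (m,n)=(9,0) → π∥ = 9+0·τ ≈ 9.00000, π⊥ = 9+0·τ' ≈ 9.00000 ∉ [0.5, 1.3) ⇒ out
candidate 3: (m,n)=(4,12) → π∥ = 4+12·τ ≈ 66.31099, π⊥ = 4+12·τ' ≈ 1.68901 ∉ [0.5, 1.3) ⇒ out
candidate 4: (m,n)=(1,2) → π∥ = 1+2·τ ≈ 11.38516, π⊥ = 1+2·τ' ≈ 0.61484 ∈ [0.5, 1.3) ⇒ IN Λ
candidate 5: (m,n)=(4,17) → π∥ = 4+17·τ ≈ 92.27390, π⊥ = 4+17·τ' ≈ 0.72610 ∈ [0.5, 1.3) ⇒ IN Λ
candidate 6: (m,n)=(-7,12) → π∥ = -7+12·τ ≈ 55.31099, π⊥ = -7+12·τ' ≈ -9.31099 ∉ [0.5, 1.3) ⇒ out
candidate 7: (m,n)=(3,13) → π∥ = 3+13·τ ≈ 70.50357, π⊥ = 3+13·τ' ≈ 0.49643 ∉ [0.5, 1.3) ⇒ out

1, 4, 5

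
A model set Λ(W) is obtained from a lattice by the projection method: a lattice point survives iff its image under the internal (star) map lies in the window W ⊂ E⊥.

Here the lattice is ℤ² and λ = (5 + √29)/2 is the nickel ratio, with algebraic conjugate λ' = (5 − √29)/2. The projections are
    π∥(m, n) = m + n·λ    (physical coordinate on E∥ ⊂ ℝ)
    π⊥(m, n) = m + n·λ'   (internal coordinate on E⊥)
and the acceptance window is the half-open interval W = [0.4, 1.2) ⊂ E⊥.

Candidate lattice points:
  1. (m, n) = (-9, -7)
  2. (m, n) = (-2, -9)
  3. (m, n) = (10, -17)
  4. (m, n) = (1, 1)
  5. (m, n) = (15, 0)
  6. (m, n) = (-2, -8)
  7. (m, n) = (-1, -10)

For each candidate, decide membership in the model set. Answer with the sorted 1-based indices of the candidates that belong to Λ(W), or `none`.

4, 7

λ' = (5−√29)/2 ≈ -0.192582.
[1] lift (-9,-7): star map gives -7.651923; window check 0.4 ≤ -7.651923 < 1.2 is false → out
[2] lift (-2,-9): star map gives -0.266758; window check 0.4 ≤ -0.266758 < 1.2 is false → out
[3] lift (10,-17): star map gives 13.273901; window check 0.4 ≤ 13.273901 < 1.2 is false → out
[4] lift (1,1): star map gives 0.807418; window check 0.4 ≤ 0.807418 < 1.2 is true → IN Λ
[5] lift (15,0): star map gives 15.000000; window check 0.4 ≤ 15.000000 < 1.2 is false → out
[6] lift (-2,-8): star map gives -0.459341; window check 0.4 ≤ -0.459341 < 1.2 is false → out
[7] lift (-1,-10): star map gives 0.925824; window check 0.4 ≤ 0.925824 < 1.2 is true → IN Λ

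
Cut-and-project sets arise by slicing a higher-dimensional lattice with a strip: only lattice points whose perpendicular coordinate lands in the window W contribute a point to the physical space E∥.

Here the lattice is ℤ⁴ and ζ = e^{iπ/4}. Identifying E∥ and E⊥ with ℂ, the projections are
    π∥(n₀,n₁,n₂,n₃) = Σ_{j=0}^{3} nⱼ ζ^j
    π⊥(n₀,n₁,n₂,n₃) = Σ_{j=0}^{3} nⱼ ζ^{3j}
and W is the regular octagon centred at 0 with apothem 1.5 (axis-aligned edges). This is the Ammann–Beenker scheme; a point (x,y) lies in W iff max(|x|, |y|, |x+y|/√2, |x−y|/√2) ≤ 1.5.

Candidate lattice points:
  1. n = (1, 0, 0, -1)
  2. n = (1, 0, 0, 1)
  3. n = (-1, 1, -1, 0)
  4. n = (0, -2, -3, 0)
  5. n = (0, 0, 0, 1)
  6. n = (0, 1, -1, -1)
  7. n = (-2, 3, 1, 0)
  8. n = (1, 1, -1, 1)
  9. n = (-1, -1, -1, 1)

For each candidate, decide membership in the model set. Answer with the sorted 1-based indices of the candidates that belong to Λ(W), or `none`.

1, 5, 9

With ζ = e^{iπ/4} the internal vectors are ζ^0,ζ^3,ζ^6,ζ^9.
candidate 1: n = (1, 0, 0, -1) → π⊥ ≈ (+0.29289, -0.70711); max(|x|,|y|,|x±y|/√2) = 0.70711 ≤ 1.5 ⇒ ∈ W
candidate 2: n = (1, 0, 0, 1) → π⊥ ≈ (+1.70711, +0.70711); max(|x|,|y|,|x±y|/√2) = 1.70711 > 1.5 ⇒ ∉ W
candidate 3: n = (-1, 1, -1, 0) → π⊥ ≈ (-1.70711, +1.70711); max(|x|,|y|,|x±y|/√2) = 2.41421 > 1.5 ⇒ ∉ W
candidate 4: n = (0, -2, -3, 0) → π⊥ ≈ (+1.41421, +1.58579); max(|x|,|y|,|x±y|/√2) = 2.12132 > 1.5 ⇒ ∉ W
candidate 5: n = (0, 0, 0, 1) → π⊥ ≈ (+0.70711, +0.70711); max(|x|,|y|,|x±y|/√2) = 1.00000 ≤ 1.5 ⇒ ∈ W
candidate 6: n = (0, 1, -1, -1) → π⊥ ≈ (-1.41421, +1.00000); max(|x|,|y|,|x±y|/√2) = 1.70711 > 1.5 ⇒ ∉ W
candidate 7: n = (-2, 3, 1, 0) → π⊥ ≈ (-4.12132, +1.12132); max(|x|,|y|,|x±y|/√2) = 4.12132 > 1.5 ⇒ ∉ W
candidate 8: n = (1, 1, -1, 1) → π⊥ ≈ (+1.00000, +2.41421); max(|x|,|y|,|x±y|/√2) = 2.41421 > 1.5 ⇒ ∉ W
candidate 9: n = (-1, -1, -1, 1) → π⊥ ≈ (+0.41421, +1.00000); max(|x|,|y|,|x±y|/√2) = 1.00000 ≤ 1.5 ⇒ ∈ W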